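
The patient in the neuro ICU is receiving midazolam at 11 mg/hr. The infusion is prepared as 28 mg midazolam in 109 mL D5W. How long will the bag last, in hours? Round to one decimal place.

Concentration = 28 mg ÷ 109 mL = 0.2568807 mg/mL
Rate = 11 mg/hr ÷ 0.2568807 mg/mL = 42.82143 mL/hr
Duration = 109 mL ÷ 42.82143 mL/hr = 2.545455 hr

2.5 hours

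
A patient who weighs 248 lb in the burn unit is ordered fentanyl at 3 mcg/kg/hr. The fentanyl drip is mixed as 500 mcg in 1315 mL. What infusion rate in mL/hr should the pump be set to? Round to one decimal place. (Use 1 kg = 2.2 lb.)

889.4 mL/hr

Weight = 248 lb ÷ 2.2 lb/kg = 112.7273 kg
Dose = 3 mcg/kg/hr × 112.7273 kg = 338.1818 mcg/hr
Concentration = 500 mcg ÷ 1315 mL = 0.3802281 mcg/mL
Rate = 338.1818 mcg/hr ÷ 0.3802281 mcg/mL = 889.4182 mL/hr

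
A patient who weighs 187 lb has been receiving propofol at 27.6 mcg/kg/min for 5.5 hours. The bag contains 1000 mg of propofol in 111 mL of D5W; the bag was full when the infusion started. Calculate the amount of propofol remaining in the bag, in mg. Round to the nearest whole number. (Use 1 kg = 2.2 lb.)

226 mg

Weight = 187 lb ÷ 2.2 lb/kg = 85 kg
Dose = 27.6 mcg/kg/min × 85 kg = 2346 mcg/min
2346 mcg/min × 60 min/hr = 140760 mcg/hr
Concentration = 1000 mg ÷ 111 mL = 9.009009 mg/mL = 9009.009 mcg/mL
Rate = 140760 mcg/hr ÷ 9009.009 mcg/mL = 15.62436 mL/hr
Volume infused = 15.62436 mL/hr × 5.5 hr = 85.93398 mL
Volume remaining = 111 − 85.93398 = 25.06602 mL
Drug remaining = 25.06602 mL × 9009.009 mcg/mL = 225820 mcg = 225.82 mg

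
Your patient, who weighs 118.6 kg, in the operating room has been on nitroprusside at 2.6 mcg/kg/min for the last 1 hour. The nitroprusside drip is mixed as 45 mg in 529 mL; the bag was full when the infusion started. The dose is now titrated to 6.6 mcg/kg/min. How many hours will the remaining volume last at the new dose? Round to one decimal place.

0.6 hours

Initial rate:
Dose = 2.6 mcg/kg/min × 118.6 kg = 308.36 mcg/min
308.36 mcg/min × 60 min/hr = 18501.6 mcg/hr
Concentration = 45 mg ÷ 529 mL = 0.08506616 mg/mL = 85.06616 mcg/mL
Rate = 18501.6 mcg/hr ÷ 85.06616 mcg/mL = 217.4966 mL/hr
Volume infused so far = 217.4966 mL/hr × 1 hr = 217.4966 mL
Volume remaining = 529 − 217.4966 = 311.5034 mL
New rate:
Dose = 6.6 mcg/kg/min × 118.6 kg = 782.76 mcg/min
782.76 mcg/min × 60 min/hr = 46965.6 mcg/hr
Rate = 46965.6 mcg/hr ÷ 85.06616 mcg/mL = 552.1067 mL/hr
Time remaining = 311.5034 mL ÷ 552.1067 mL/hr = 0.5642087 hr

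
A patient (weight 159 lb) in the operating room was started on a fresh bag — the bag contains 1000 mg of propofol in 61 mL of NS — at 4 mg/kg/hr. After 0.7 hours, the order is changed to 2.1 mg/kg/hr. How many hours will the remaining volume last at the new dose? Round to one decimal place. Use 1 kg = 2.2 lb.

Initial rate:
Weight = 159 lb ÷ 2.2 lb/kg = 72.27273 kg
Dose = 4 mg/kg/hr × 72.27273 kg = 289.0909 mg/hr
Concentration = 1000 mg ÷ 61 mL = 16.39344 mg/mL
Rate = 289.0909 mg/hr ÷ 16.39344 mg/mL = 17.63455 mL/hr
Volume infused so far = 17.63455 mL/hr × 0.7 hr = 12.34418 mL
Volume remaining = 61 − 12.34418 = 48.65582 mL
New rate:
Dose = 2.1 mg/kg/hr × 72.27273 kg = 151.7727 mg/hr
Rate = 151.7727 mg/hr ÷ 16.39344 mg/mL = 9.258136 mL/hr
Time remaining = 48.65582 mL ÷ 9.258136 mL/hr = 5.255466 hr

5.3 hours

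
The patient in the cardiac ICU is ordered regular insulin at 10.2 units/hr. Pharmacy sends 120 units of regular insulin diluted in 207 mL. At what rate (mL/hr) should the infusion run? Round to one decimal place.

Concentration = 120 units ÷ 207 mL = 0.5797101 units/mL
Rate = 10.2 units/hr ÷ 0.5797101 units/mL = 17.595 mL/hr

17.6 mL/hr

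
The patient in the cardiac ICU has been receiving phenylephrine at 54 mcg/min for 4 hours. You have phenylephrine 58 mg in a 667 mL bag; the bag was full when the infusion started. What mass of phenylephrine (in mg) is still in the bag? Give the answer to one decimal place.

54 mcg/min × 60 min/hr = 3240 mcg/hr
Concentration = 58 mg ÷ 667 mL = 0.08695652 mg/mL = 86.95652 mcg/mL
Rate = 3240 mcg/hr ÷ 86.95652 mcg/mL = 37.26 mL/hr
Volume infused = 37.26 mL/hr × 4 hr = 149.04 mL
Volume remaining = 667 − 149.04 = 517.96 mL
Drug remaining = 517.96 mL × 86.95652 mcg/mL = 45040 mcg = 45.04 mg

45.0 mg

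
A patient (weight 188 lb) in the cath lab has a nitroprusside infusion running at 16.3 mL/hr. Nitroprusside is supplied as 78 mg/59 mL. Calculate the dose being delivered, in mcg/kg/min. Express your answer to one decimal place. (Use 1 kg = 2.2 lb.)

4.2 mcg/kg/min

Weight = 188 lb ÷ 2.2 lb/kg = 85.45455 kg
Concentration = 78 mg ÷ 59 mL = 1.322034 mg/mL = 1322.034 mcg/mL
Drug rate = 16.3 mL/hr × 1322.034 mcg/mL = 21549.15 mcg/hr
21549.15 mcg/hr ÷ 60 min/hr = 359.1525 mcg/min
359.1525 mcg/min ÷ 85.45455 kg = 4.202849 mcg/kg/min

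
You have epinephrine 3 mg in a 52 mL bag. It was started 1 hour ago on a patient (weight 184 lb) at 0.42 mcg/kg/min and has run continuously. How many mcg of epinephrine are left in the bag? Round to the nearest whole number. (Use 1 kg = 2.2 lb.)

892 mcg

Weight = 184 lb ÷ 2.2 lb/kg = 83.63636 kg
Dose = 0.42 mcg/kg/min × 83.63636 kg = 35.12727 mcg/min
35.12727 mcg/min × 60 min/hr = 2107.636 mcg/hr
Concentration = 3 mg ÷ 52 mL = 0.05769231 mg/mL = 57.69231 mcg/mL
Rate = 2107.636 mcg/hr ÷ 57.69231 mcg/mL = 36.53236 mL/hr
Volume infused = 36.53236 mL/hr × 1 hr = 36.53236 mL
Volume remaining = 52 − 36.53236 = 15.46764 mL
Drug remaining = 15.46764 mL × 57.69231 mcg/mL = 892.3636 mcg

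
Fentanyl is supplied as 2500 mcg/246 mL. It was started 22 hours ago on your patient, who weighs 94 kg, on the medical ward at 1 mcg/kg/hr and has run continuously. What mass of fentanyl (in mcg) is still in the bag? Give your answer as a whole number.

Dose = 1 mcg/kg/hr × 94 kg = 94 mcg/hr
Concentration = 2500 mcg ÷ 246 mL = 10.1626 mcg/mL
Rate = 94 mcg/hr ÷ 10.1626 mcg/mL = 9.2496 mL/hr
Volume infused = 9.2496 mL/hr × 22 hr = 203.4912 mL
Volume remaining = 246 − 203.4912 = 42.5088 mL
Drug remaining = 42.5088 mL × 10.1626 mcg/mL = 432 mcg

432 mcg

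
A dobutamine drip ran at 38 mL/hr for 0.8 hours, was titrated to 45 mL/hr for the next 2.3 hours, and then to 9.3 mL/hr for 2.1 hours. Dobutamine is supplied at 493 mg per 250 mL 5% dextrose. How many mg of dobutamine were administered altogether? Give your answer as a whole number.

Concentration = 493 mg ÷ 250 mL = 1.972 mg/mL
Stage 1: 38 mL/hr × 0.8 hr = 30.4 mL → 30.4 mL × 1.972 mg/mL = 59.9488 mg
Stage 2: 45 mL/hr × 2.3 hr = 103.5 mL → 103.5 mL × 1.972 mg/mL = 204.102 mg
Stage 3: 9.3 mL/hr × 2.1 hr = 19.53 mL → 19.53 mL × 1.972 mg/mL = 38.51316 mg
Total = 59.9488 + 204.102 + 38.51316 = 302.564 mg

303 mg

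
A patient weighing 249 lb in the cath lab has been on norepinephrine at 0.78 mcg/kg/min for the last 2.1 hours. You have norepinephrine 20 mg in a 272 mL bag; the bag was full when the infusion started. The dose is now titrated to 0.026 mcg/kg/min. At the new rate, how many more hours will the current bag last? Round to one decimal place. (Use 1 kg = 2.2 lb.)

50.3 hours

Initial rate:
Weight = 249 lb ÷ 2.2 lb/kg = 113.1818 kg
Dose = 0.78 mcg/kg/min × 113.1818 kg = 88.28182 mcg/min
88.28182 mcg/min × 60 min/hr = 5296.909 mcg/hr
Concentration = 20 mg ÷ 272 mL = 0.07352941 mg/mL = 73.52941 mcg/mL
Rate = 5296.909 mcg/hr ÷ 73.52941 mcg/mL = 72.03796 mL/hr
Volume infused so far = 72.03796 mL/hr × 2.1 hr = 151.2797 mL
Volume remaining = 272 − 151.2797 = 120.7203 mL
New rate:
Dose = 0.026 mcg/kg/min × 113.1818 kg = 2.942727 mcg/min
2.942727 mcg/min × 60 min/hr = 176.5636 mcg/hr
Rate = 176.5636 mcg/hr ÷ 73.52941 mcg/mL = 2.401265 mL/hr
Time remaining = 120.7203 mL ÷ 2.401265 mL/hr = 50.27361 hr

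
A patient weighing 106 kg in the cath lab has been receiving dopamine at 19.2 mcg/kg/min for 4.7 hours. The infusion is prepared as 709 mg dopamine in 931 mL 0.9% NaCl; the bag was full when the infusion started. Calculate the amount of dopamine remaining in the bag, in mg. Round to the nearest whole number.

135 mg

Dose = 19.2 mcg/kg/min × 106 kg = 2035.2 mcg/min
2035.2 mcg/min × 60 min/hr = 122112 mcg/hr
Concentration = 709 mg ÷ 931 mL = 0.7615467 mg/mL = 761.5467 mcg/mL
Rate = 122112 mcg/hr ÷ 761.5467 mcg/mL = 160.3474 mL/hr
Volume infused = 160.3474 mL/hr × 4.7 hr = 753.6326 mL
Volume remaining = 931 − 753.6326 = 177.3674 mL
Drug remaining = 177.3674 mL × 761.5467 mcg/mL = 135073.6 mcg = 135.0736 mg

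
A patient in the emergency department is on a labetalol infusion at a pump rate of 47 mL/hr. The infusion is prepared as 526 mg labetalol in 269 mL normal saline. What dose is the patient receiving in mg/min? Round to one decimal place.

1.5 mg/min

Concentration = 526 mg ÷ 269 mL = 1.95539 mg/mL
Drug rate = 47 mL/hr × 1.95539 mg/mL = 91.90335 mg/hr
91.90335 mg/hr ÷ 60 min/hr = 1.531722 mg/min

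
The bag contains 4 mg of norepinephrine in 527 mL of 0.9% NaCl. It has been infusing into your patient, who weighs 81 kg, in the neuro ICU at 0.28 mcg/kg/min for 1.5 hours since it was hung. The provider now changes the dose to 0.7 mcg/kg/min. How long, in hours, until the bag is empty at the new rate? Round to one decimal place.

Initial rate:
Dose = 0.28 mcg/kg/min × 81 kg = 22.68 mcg/min
22.68 mcg/min × 60 min/hr = 1360.8 mcg/hr
Concentration = 4 mg ÷ 527 mL = 0.007590133 mg/mL = 7.590133 mcg/mL
Rate = 1360.8 mcg/hr ÷ 7.590133 mcg/mL = 179.2854 mL/hr
Volume infused so far = 179.2854 mL/hr × 1.5 hr = 268.9281 mL
Volume remaining = 527 − 268.9281 = 258.0719 mL
New rate:
Dose = 0.7 mcg/kg/min × 81 kg = 56.7 mcg/min
56.7 mcg/min × 60 min/hr = 3402 mcg/hr
Rate = 3402 mcg/hr ÷ 7.590133 mcg/mL = 448.2135 mL/hr
Time remaining = 258.0719 mL ÷ 448.2135 mL/hr = 0.575779 hr

0.6 hours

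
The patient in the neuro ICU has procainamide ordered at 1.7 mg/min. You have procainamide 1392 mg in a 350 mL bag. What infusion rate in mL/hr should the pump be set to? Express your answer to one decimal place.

25.6 mL/hr

1.7 mg/min × 60 min/hr = 102 mg/hr
Concentration = 1392 mg ÷ 350 mL = 3.977143 mg/mL
Rate = 102 mg/hr ÷ 3.977143 mg/mL = 25.64655 mL/hr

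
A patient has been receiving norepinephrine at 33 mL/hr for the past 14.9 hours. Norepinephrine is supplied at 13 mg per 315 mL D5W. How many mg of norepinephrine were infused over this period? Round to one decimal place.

Concentration = 13 mg ÷ 315 mL = 0.04126984 mg/mL = 41.26984 mcg/mL
Drug rate = 33 mL/hr × 41.26984 mcg/mL = 1361.905 mcg/hr
Total = 1361.905 mcg/hr × 14.9 hr = 20292.38 mcg = 20.29238 mg

20.3 mg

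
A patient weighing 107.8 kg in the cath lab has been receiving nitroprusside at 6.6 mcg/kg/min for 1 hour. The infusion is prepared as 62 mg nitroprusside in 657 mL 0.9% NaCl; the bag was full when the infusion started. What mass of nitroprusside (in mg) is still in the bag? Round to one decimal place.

19.3 mg

Dose = 6.6 mcg/kg/min × 107.8 kg = 711.48 mcg/min
711.48 mcg/min × 60 min/hr = 42688.8 mcg/hr
Concentration = 62 mg ÷ 657 mL = 0.09436834 mg/mL = 94.36834 mcg/mL
Rate = 42688.8 mcg/hr ÷ 94.36834 mcg/mL = 452.3636 mL/hr
Volume infused = 452.3636 mL/hr × 1 hr = 452.3636 mL
Volume remaining = 657 − 452.3636 = 204.6364 mL
Drug remaining = 204.6364 mL × 94.36834 mcg/mL = 19311.2 mcg = 19.3112 mg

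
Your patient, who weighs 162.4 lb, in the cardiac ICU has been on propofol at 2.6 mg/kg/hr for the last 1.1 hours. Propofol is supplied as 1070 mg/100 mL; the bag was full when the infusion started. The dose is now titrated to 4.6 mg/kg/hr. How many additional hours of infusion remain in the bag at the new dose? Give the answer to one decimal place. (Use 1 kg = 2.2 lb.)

2.5 hours

Initial rate:
Weight = 162.4 lb ÷ 2.2 lb/kg = 73.81818 kg
Dose = 2.6 mg/kg/hr × 73.81818 kg = 191.9273 mg/hr
Concentration = 1070 mg ÷ 100 mL = 10.7 mg/mL
Rate = 191.9273 mg/hr ÷ 10.7 mg/mL = 17.93713 mL/hr
Volume infused so far = 17.93713 mL/hr × 1.1 hr = 19.73084 mL
Volume remaining = 100 − 19.73084 = 80.26916 mL
New rate:
Dose = 4.6 mg/kg/hr × 73.81818 kg = 339.5636 mg/hr
Rate = 339.5636 mg/hr ÷ 10.7 mg/mL = 31.73492 mL/hr
Time remaining = 80.26916 mL ÷ 31.73492 mL/hr = 2.529364 hr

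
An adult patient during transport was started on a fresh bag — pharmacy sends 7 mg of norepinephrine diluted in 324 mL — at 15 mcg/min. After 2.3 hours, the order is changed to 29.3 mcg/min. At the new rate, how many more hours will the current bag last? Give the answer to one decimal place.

2.8 hours

Initial rate:
15 mcg/min × 60 min/hr = 900 mcg/hr
Concentration = 7 mg ÷ 324 mL = 0.02160494 mg/mL = 21.60494 mcg/mL
Rate = 900 mcg/hr ÷ 21.60494 mcg/mL = 41.65714 mL/hr
Volume infused so far = 41.65714 mL/hr × 2.3 hr = 95.81143 mL
Volume remaining = 324 − 95.81143 = 228.1886 mL
New rate:
29.3 mcg/min × 60 min/hr = 1758 mcg/hr
Rate = 1758 mcg/hr ÷ 21.60494 mcg/mL = 81.37029 mL/hr
Time remaining = 228.1886 mL ÷ 81.37029 mL/hr = 2.804323 hr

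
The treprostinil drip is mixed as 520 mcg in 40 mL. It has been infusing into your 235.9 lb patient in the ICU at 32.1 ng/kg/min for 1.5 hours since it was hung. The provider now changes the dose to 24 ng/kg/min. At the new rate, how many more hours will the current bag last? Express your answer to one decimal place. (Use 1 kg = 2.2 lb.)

1.4 hours

Initial rate:
Weight = 235.9 lb ÷ 2.2 lb/kg = 107.2273 kg
Dose = 32.1 ng/kg/min × 107.2273 kg = 3441.995 ng/min
3441.995 ng/min × 60 min/hr = 206519.7 ng/hr
Concentration = 520 mcg ÷ 40 mL = 13 mcg/mL = 13000 ng/mL
Rate = 206519.7 ng/hr ÷ 13000 ng/mL = 15.88613 mL/hr
Volume infused so far = 15.88613 mL/hr × 1.5 hr = 23.8292 mL
Volume remaining = 40 − 23.8292 = 16.1708 mL
New rate:
Dose = 24 ng/kg/min × 107.2273 kg = 2573.455 ng/min
2573.455 ng/min × 60 min/hr = 154407.3 ng/hr
Rate = 154407.3 ng/hr ÷ 13000 ng/mL = 11.87748 mL/hr
Time remaining = 16.1708 mL ÷ 11.87748 mL/hr = 1.361467 hr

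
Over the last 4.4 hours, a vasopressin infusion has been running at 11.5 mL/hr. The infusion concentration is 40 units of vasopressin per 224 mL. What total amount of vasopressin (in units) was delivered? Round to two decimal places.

Concentration = 40 units ÷ 224 mL = 0.1785714 units/mL
Drug rate = 11.5 mL/hr × 0.1785714 units/mL = 2.053571 units/hr
Total = 2.053571 units/hr × 4.4 hr = 9.035714 units

9.04 units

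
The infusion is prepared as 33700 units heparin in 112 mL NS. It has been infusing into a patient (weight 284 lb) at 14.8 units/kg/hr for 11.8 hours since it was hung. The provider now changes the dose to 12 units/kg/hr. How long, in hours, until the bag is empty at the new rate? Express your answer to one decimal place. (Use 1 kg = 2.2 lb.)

Initial rate:
Weight = 284 lb ÷ 2.2 lb/kg = 129.0909 kg
Dose = 14.8 units/kg/hr × 129.0909 kg = 1910.545 units/hr
Concentration = 33700 units ÷ 112 mL = 300.8929 units/mL
Rate = 1910.545 units/hr ÷ 300.8929 units/mL = 6.349587 mL/hr
Volume infused so far = 6.349587 mL/hr × 11.8 hr = 74.92513 mL
Volume remaining = 112 − 74.92513 = 37.07487 mL
New rate:
Dose = 12 units/kg/hr × 129.0909 kg = 1549.091 units/hr
Rate = 1549.091 units/hr ÷ 300.8929 units/mL = 5.148314 mL/hr
Time remaining = 37.07487 mL ÷ 5.148314 mL/hr = 7.201362 hr

7.2 hours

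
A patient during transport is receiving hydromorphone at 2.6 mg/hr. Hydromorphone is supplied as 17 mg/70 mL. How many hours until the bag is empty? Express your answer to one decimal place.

6.5 hours

Concentration = 17 mg ÷ 70 mL = 0.2428571 mg/mL
Rate = 2.6 mg/hr ÷ 0.2428571 mg/mL = 10.70588 mL/hr
Duration = 70 mL ÷ 10.70588 mL/hr = 6.538462 hr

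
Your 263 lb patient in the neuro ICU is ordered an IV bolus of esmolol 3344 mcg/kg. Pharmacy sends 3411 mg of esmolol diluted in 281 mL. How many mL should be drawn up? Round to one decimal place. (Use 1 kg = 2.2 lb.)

32.9 mL

Weight = 263 lb ÷ 2.2 lb/kg = 119.5455 kg
Dose = 3344 mcg/kg × 119.5455 kg = 399760 mcg
Concentration = 3411 mg ÷ 281 mL = 12.13879 mg/mL = 12138.79 mcg/mL
Volume = 399760 mcg ÷ 12138.79 mcg/mL = 32.93244 mL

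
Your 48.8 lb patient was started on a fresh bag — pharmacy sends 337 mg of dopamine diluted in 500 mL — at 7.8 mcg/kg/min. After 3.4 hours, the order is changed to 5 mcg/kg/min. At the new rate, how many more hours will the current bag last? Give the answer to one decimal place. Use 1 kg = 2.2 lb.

45.3 hours

Initial rate:
Weight = 48.8 lb ÷ 2.2 lb/kg = 22.18182 kg
Dose = 7.8 mcg/kg/min × 22.18182 kg = 173.0182 mcg/min
173.0182 mcg/min × 60 min/hr = 10381.09 mcg/hr
Concentration = 337 mg ÷ 500 mL = 0.674 mg/mL = 674 mcg/mL
Rate = 10381.09 mcg/hr ÷ 674 mcg/mL = 15.40221 mL/hr
Volume infused so far = 15.40221 mL/hr × 3.4 hr = 52.36752 mL
Volume remaining = 500 − 52.36752 = 447.6325 mL
New rate:
Dose = 5 mcg/kg/min × 22.18182 kg = 110.9091 mcg/min
110.9091 mcg/min × 60 min/hr = 6654.545 mcg/hr
Rate = 6654.545 mcg/hr ÷ 674 mcg/mL = 9.873213 mL/hr
Time remaining = 447.6325 mL ÷ 9.873213 mL/hr = 45.33808 hr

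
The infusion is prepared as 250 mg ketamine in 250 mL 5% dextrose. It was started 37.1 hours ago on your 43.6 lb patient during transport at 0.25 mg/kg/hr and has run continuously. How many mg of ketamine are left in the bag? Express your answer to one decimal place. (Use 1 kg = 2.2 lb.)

Weight = 43.6 lb ÷ 2.2 lb/kg = 19.81818 kg
Dose = 0.25 mg/kg/hr × 19.81818 kg = 4.954545 mg/hr
Concentration = 250 mg ÷ 250 mL = 1 mg/mL
Rate = 4.954545 mg/hr ÷ 1 mg/mL = 4.954545 mL/hr
Volume infused = 4.954545 mL/hr × 37.1 hr = 183.8136 mL
Volume remaining = 250 − 183.8136 = 66.18636 mL
Drug remaining = 66.18636 mL × 1 mg/mL = 66.18636 mg

66.2 mg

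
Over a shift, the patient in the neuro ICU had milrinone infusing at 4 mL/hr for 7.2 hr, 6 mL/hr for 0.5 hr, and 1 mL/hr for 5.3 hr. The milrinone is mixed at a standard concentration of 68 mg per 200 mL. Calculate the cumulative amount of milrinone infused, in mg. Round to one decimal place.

12.6 mg

Concentration = 68 mg ÷ 200 mL = 0.34 mg/mL
Stage 1: 4 mL/hr × 7.2 hr = 28.8 mL → 28.8 mL × 0.34 mg/mL = 9.792 mg
Stage 2: 6 mL/hr × 0.5 hr = 3 mL → 3 mL × 0.34 mg/mL = 1.02 mg
Stage 3: 1 mL/hr × 5.3 hr = 5.3 mL → 5.3 mL × 0.34 mg/mL = 1.802 mg
Total = 9.792 + 1.02 + 1.802 = 12.614 mg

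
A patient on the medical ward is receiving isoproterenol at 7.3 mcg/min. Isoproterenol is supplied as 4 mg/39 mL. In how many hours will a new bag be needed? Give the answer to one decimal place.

9.1 hours

7.3 mcg/min × 60 min/hr = 438 mcg/hr
Concentration = 4 mg ÷ 39 mL = 0.1025641 mg/mL = 102.5641 mcg/mL
Rate = 438 mcg/hr ÷ 102.5641 mcg/mL = 4.2705 mL/hr
Duration = 39 mL ÷ 4.2705 mL/hr = 9.13242 hr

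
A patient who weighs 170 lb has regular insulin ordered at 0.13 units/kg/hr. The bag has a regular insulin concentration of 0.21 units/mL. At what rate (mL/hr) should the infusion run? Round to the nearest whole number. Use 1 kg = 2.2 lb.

48 mL/hr

Weight = 170 lb ÷ 2.2 lb/kg = 77.27273 kg
Dose = 0.13 units/kg/hr × 77.27273 kg = 10.04545 units/hr
Rate = 10.04545 units/hr ÷ 0.21 units/mL = 47.8355 mL/hr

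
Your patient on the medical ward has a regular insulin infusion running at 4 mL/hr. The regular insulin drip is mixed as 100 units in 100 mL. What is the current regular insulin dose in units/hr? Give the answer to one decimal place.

Concentration = 100 units ÷ 100 mL = 1 units/mL
Drug rate = 4 mL/hr × 1 units/mL = 4 units/hr

4.0 units/hr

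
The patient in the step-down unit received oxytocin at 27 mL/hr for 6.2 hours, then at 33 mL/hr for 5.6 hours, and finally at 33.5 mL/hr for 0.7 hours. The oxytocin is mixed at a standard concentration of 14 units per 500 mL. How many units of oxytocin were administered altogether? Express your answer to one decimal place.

10.5 units

Concentration = 14 units ÷ 500 mL = 0.028 units/mL
Stage 1: 27 mL/hr × 6.2 hr = 167.4 mL → 167.4 mL × 0.028 units/mL = 4.6872 units
Stage 2: 33 mL/hr × 5.6 hr = 184.8 mL → 184.8 mL × 0.028 units/mL = 5.1744 units
Stage 3: 33.5 mL/hr × 0.7 hr = 23.45 mL → 23.45 mL × 0.028 units/mL = 0.6566 units
Total = 4.6872 + 5.1744 + 0.6566 = 10.5182 units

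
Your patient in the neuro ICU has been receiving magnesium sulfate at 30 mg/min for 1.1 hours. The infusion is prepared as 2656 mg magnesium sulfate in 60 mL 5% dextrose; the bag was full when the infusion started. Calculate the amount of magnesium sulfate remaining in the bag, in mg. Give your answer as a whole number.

676 mg

30 mg/min × 60 min/hr = 1800 mg/hr
Concentration = 2656 mg ÷ 60 mL = 44.26667 mg/mL
Rate = 1800 mg/hr ÷ 44.26667 mg/mL = 40.66265 mL/hr
Volume infused = 40.66265 mL/hr × 1.1 hr = 44.72892 mL
Volume remaining = 60 − 44.72892 = 15.27108 mL
Drug remaining = 15.27108 mL × 44.26667 mg/mL = 676 mg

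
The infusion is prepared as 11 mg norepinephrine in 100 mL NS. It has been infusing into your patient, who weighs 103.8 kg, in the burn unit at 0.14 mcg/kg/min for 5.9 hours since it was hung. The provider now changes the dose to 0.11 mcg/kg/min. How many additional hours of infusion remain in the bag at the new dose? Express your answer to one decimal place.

8.5 hours

Initial rate:
Dose = 0.14 mcg/kg/min × 103.8 kg = 14.532 mcg/min
14.532 mcg/min × 60 min/hr = 871.92 mcg/hr
Concentration = 11 mg ÷ 100 mL = 0.11 mg/mL = 110 mcg/mL
Rate = 871.92 mcg/hr ÷ 110 mcg/mL = 7.926545 mL/hr
Volume infused so far = 7.926545 mL/hr × 5.9 hr = 46.76662 mL
Volume remaining = 100 − 46.76662 = 53.23338 mL
New rate:
Dose = 0.11 mcg/kg/min × 103.8 kg = 11.418 mcg/min
11.418 mcg/min × 60 min/hr = 685.08 mcg/hr
Rate = 685.08 mcg/hr ÷ 110 mcg/mL = 6.228 mL/hr
Time remaining = 53.23338 mL ÷ 6.228 mL/hr = 8.547428 hr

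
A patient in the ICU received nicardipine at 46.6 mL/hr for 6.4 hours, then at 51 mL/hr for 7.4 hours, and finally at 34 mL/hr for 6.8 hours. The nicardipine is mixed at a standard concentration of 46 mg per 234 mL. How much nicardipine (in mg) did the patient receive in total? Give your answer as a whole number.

Concentration = 46 mg ÷ 234 mL = 0.1965812 mg/mL
Stage 1: 46.6 mL/hr × 6.4 hr = 298.24 mL → 298.24 mL × 0.1965812 mg/mL = 58.62838 mg
Stage 2: 51 mL/hr × 7.4 hr = 377.4 mL → 377.4 mL × 0.1965812 mg/mL = 74.18974 mg
Stage 3: 34 mL/hr × 6.8 hr = 231.2 mL → 231.2 mL × 0.1965812 mg/mL = 45.44957 mg
Total = 58.62838 + 74.18974 + 45.44957 = 178.2677 mg

178 mg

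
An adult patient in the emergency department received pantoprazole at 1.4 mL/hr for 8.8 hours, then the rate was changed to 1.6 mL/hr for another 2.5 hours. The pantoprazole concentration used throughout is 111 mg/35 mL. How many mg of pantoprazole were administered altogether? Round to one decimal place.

51.8 mg

Concentration = 111 mg ÷ 35 mL = 3.171429 mg/mL
Stage 1: 1.4 mL/hr × 8.8 hr = 12.32 mL → 12.32 mL × 3.171429 mg/mL = 39.072 mg
Stage 2: 1.6 mL/hr × 2.5 hr = 4 mL → 4 mL × 3.171429 mg/mL = 12.68571 mg
Total = 39.072 + 12.68571 = 51.75771 mg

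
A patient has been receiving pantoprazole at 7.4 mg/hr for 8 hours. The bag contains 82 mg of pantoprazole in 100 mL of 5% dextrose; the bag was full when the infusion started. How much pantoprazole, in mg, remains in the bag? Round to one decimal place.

22.8 mg

Concentration = 82 mg ÷ 100 mL = 0.82 mg/mL
Rate = 7.4 mg/hr ÷ 0.82 mg/mL = 9.02439 mL/hr
Volume infused = 9.02439 mL/hr × 8 hr = 72.19512 mL
Volume remaining = 100 − 72.19512 = 27.80488 mL
Drug remaining = 27.80488 mL × 0.82 mg/mL = 22.8 mg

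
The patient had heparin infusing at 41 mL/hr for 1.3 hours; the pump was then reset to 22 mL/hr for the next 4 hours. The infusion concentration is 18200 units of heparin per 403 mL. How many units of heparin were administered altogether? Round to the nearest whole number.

6381 units

Concentration = 18200 units ÷ 403 mL = 45.16129 units/mL
Stage 1: 41 mL/hr × 1.3 hr = 53.3 mL → 53.3 mL × 45.16129 units/mL = 2407.097 units
Stage 2: 22 mL/hr × 4 hr = 88 mL → 88 mL × 45.16129 units/mL = 3974.194 units
Total = 2407.097 + 3974.194 = 6381.29 units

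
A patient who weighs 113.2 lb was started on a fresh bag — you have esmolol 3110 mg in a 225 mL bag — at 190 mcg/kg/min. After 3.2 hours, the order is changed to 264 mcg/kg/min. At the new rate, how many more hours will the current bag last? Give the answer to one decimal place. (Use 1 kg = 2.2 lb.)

Initial rate:
Weight = 113.2 lb ÷ 2.2 lb/kg = 51.45455 kg
Dose = 190 mcg/kg/min × 51.45455 kg = 9776.364 mcg/min
9776.364 mcg/min × 60 min/hr = 586581.8 mcg/hr
Concentration = 3110 mg ÷ 225 mL = 13.82222 mg/mL = 13822.22 mcg/mL
Rate = 586581.8 mcg/hr ÷ 13822.22 mcg/mL = 42.43759 mL/hr
Volume infused so far = 42.43759 mL/hr × 3.2 hr = 135.8003 mL
Volume remaining = 225 − 135.8003 = 89.19971 mL
New rate:
Dose = 264 mcg/kg/min × 51.45455 kg = 13584 mcg/min
13584 mcg/min × 60 min/hr = 815040 mcg/hr
Rate = 815040 mcg/hr ÷ 13822.22 mcg/mL = 58.96592 mL/hr
Time remaining = 89.19971 mL ÷ 58.96592 mL/hr = 1.512733 hr

1.5 hours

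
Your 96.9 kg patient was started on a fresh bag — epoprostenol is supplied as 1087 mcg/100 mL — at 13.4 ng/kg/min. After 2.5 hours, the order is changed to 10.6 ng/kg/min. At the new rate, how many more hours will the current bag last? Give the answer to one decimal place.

Initial rate:
Dose = 13.4 ng/kg/min × 96.9 kg = 1298.46 ng/min
1298.46 ng/min × 60 min/hr = 77907.6 ng/hr
Concentration = 1087 mcg ÷ 100 mL = 10.87 mcg/mL = 10870 ng/mL
Rate = 77907.6 ng/hr ÷ 10870 ng/mL = 7.167213 mL/hr
Volume infused so far = 7.167213 mL/hr × 2.5 hr = 17.91803 mL
Volume remaining = 100 − 17.91803 = 82.08197 mL
New rate:
Dose = 10.6 ng/kg/min × 96.9 kg = 1027.14 ng/min
1027.14 ng/min × 60 min/hr = 61628.4 ng/hr
Rate = 61628.4 ng/hr ÷ 10870 ng/mL = 5.669586 mL/hr
Time remaining = 82.08197 mL ÷ 5.669586 mL/hr = 14.47759 hr

14.5 hours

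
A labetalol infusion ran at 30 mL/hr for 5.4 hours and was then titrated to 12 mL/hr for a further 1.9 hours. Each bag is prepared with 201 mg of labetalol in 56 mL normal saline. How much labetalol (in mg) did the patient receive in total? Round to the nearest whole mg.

663 mg

Concentration = 201 mg ÷ 56 mL = 3.589286 mg/mL
Stage 1: 30 mL/hr × 5.4 hr = 162 mL → 162 mL × 3.589286 mg/mL = 581.4643 mg
Stage 2: 12 mL/hr × 1.9 hr = 22.8 mL → 22.8 mL × 3.589286 mg/mL = 81.83571 mg
Total = 581.4643 + 81.83571 = 663.3 mg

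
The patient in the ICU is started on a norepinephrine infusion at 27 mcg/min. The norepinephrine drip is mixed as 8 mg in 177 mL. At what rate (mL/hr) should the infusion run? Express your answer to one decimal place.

35.8 mL/hr

27 mcg/min × 60 min/hr = 1620 mcg/hr
Concentration = 8 mg ÷ 177 mL = 0.04519774 mg/mL = 45.19774 mcg/mL
Rate = 1620 mcg/hr ÷ 45.19774 mcg/mL = 35.8425 mL/hr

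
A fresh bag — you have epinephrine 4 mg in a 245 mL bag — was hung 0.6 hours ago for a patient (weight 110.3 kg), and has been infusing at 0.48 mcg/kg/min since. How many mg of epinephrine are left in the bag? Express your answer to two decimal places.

2.09 mg

Dose = 0.48 mcg/kg/min × 110.3 kg = 52.944 mcg/min
52.944 mcg/min × 60 min/hr = 3176.64 mcg/hr
Concentration = 4 mg ÷ 245 mL = 0.01632653 mg/mL = 16.32653 mcg/mL
Rate = 3176.64 mcg/hr ÷ 16.32653 mcg/mL = 194.5692 mL/hr
Volume infused = 194.5692 mL/hr × 0.6 hr = 116.7415 mL
Volume remaining = 245 − 116.7415 = 128.2585 mL
Drug remaining = 128.2585 mL × 16.32653 mcg/mL = 2094.016 mcg = 2.094016 mg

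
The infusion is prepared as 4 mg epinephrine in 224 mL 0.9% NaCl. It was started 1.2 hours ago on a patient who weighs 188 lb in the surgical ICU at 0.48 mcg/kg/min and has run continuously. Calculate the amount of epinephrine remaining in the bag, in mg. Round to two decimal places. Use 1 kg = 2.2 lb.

Weight = 188 lb ÷ 2.2 lb/kg = 85.45455 kg
Dose = 0.48 mcg/kg/min × 85.45455 kg = 41.01818 mcg/min
41.01818 mcg/min × 60 min/hr = 2461.091 mcg/hr
Concentration = 4 mg ÷ 224 mL = 0.01785714 mg/mL = 17.85714 mcg/mL
Rate = 2461.091 mcg/hr ÷ 17.85714 mcg/mL = 137.8211 mL/hr
Volume infused = 137.8211 mL/hr × 1.2 hr = 165.3853 mL
Volume remaining = 224 − 165.3853 = 58.61469 mL
Drug remaining = 58.61469 mL × 17.85714 mcg/mL = 1046.691 mcg = 1.046691 mg

1.05 mg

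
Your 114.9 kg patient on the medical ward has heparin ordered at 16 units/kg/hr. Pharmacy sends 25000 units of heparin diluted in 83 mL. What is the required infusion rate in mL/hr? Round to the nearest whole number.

Dose = 16 units/kg/hr × 114.9 kg = 1838.4 units/hr
Concentration = 25000 units ÷ 83 mL = 301.2048 units/mL
Rate = 1838.4 units/hr ÷ 301.2048 units/mL = 6.103488 mL/hr

6 mL/hr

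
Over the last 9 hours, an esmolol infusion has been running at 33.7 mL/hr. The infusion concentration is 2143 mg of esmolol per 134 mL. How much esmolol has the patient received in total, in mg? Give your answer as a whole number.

4851 mg

Concentration = 2143 mg ÷ 134 mL = 15.99254 mg/mL = 15992.54 mcg/mL
Drug rate = 33.7 mL/hr × 15992.54 mcg/mL = 538948.5 mcg/hr
Total = 538948.5 mcg/hr × 9 hr = 4850537 mcg = 4850.537 mg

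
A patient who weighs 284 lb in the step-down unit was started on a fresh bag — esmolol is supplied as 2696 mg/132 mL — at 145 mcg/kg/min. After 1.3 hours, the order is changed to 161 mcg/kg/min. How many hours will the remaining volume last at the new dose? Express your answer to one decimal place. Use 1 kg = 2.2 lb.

1.0 hours

Initial rate:
Weight = 284 lb ÷ 2.2 lb/kg = 129.0909 kg
Dose = 145 mcg/kg/min × 129.0909 kg = 18718.18 mcg/min
18718.18 mcg/min × 60 min/hr = 1123091 mcg/hr
Concentration = 2696 mg ÷ 132 mL = 20.42424 mg/mL = 20424.24 mcg/mL
Rate = 1123091 mcg/hr ÷ 20424.24 mcg/mL = 54.98813 mL/hr
Volume infused so far = 54.98813 mL/hr × 1.3 hr = 71.48457 mL
Volume remaining = 132 − 71.48457 = 60.51543 mL
New rate:
Dose = 161 mcg/kg/min × 129.0909 kg = 20783.64 mcg/min
20783.64 mcg/min × 60 min/hr = 1247018 mcg/hr
Rate = 1247018 mcg/hr ÷ 20424.24 mcg/mL = 61.05579 mL/hr
Time remaining = 60.51543 mL ÷ 61.05579 mL/hr = 0.9911498 hr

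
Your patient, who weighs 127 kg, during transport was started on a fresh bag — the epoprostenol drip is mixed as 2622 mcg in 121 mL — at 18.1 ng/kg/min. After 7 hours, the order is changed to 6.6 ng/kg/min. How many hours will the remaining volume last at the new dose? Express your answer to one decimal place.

Initial rate:
Dose = 18.1 ng/kg/min × 127 kg = 2298.7 ng/min
2298.7 ng/min × 60 min/hr = 137922 ng/hr
Concentration = 2622 mcg ÷ 121 mL = 21.66942 mcg/mL = 21669.42 ng/mL
Rate = 137922 ng/hr ÷ 21669.42 ng/mL = 6.364822 mL/hr
Volume infused so far = 6.364822 mL/hr × 7 hr = 44.55375 mL
Volume remaining = 121 − 44.55375 = 76.44625 mL
New rate:
Dose = 6.6 ng/kg/min × 127 kg = 838.2 ng/min
838.2 ng/min × 60 min/hr = 50292 ng/hr
Rate = 50292 ng/hr ÷ 21669.42 ng/mL = 2.320874 mL/hr
Time remaining = 76.44625 mL ÷ 2.320874 mL/hr = 32.93856 hr

32.9 hours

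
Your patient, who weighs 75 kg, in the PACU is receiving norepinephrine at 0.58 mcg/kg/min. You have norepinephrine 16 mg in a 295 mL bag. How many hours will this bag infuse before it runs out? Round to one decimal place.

6.1 hours

Dose = 0.58 mcg/kg/min × 75 kg = 43.5 mcg/min
43.5 mcg/min × 60 min/hr = 2610 mcg/hr
Concentration = 16 mg ÷ 295 mL = 0.05423729 mg/mL = 54.23729 mcg/mL
Rate = 2610 mcg/hr ÷ 54.23729 mcg/mL = 48.12188 mL/hr
Duration = 295 mL ÷ 48.12188 mL/hr = 6.130268 hr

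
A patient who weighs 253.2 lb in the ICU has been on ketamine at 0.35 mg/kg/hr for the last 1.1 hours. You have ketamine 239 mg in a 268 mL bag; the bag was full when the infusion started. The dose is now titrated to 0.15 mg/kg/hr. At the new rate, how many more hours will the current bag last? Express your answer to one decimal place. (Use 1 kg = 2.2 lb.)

Initial rate:
Weight = 253.2 lb ÷ 2.2 lb/kg = 115.0909 kg
Dose = 0.35 mg/kg/hr × 115.0909 kg = 40.28182 mg/hr
Concentration = 239 mg ÷ 268 mL = 0.891791 mg/mL
Rate = 40.28182 mg/hr ÷ 0.891791 mg/mL = 45.16957 mL/hr
Volume infused so far = 45.16957 mL/hr × 1.1 hr = 49.68653 mL
Volume remaining = 268 − 49.68653 = 218.3135 mL
New rate:
Dose = 0.15 mg/kg/hr × 115.0909 kg = 17.26364 mg/hr
Rate = 17.26364 mg/hr ÷ 0.891791 mg/mL = 19.35839 mL/hr
Time remaining = 218.3135 mL ÷ 19.35839 mL/hr = 11.27746 hr

11.3 hours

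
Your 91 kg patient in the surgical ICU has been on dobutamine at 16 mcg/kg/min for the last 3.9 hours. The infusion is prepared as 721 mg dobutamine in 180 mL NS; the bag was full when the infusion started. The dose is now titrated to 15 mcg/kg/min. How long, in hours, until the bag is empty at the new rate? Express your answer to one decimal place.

Initial rate:
Dose = 16 mcg/kg/min × 91 kg = 1456 mcg/min
1456 mcg/min × 60 min/hr = 87360 mcg/hr
Concentration = 721 mg ÷ 180 mL = 4.005556 mg/mL = 4005.556 mcg/mL
Rate = 87360 mcg/hr ÷ 4005.556 mcg/mL = 21.80971 mL/hr
Volume infused so far = 21.80971 mL/hr × 3.9 hr = 85.05786 mL
Volume remaining = 180 − 85.05786 = 94.94214 mL
New rate:
Dose = 15 mcg/kg/min × 91 kg = 1365 mcg/min
1365 mcg/min × 60 min/hr = 81900 mcg/hr
Rate = 81900 mcg/hr ÷ 4005.556 mcg/mL = 20.4466 mL/hr
Time remaining = 94.94214 mL ÷ 20.4466 mL/hr = 4.643419 hr

4.6 hours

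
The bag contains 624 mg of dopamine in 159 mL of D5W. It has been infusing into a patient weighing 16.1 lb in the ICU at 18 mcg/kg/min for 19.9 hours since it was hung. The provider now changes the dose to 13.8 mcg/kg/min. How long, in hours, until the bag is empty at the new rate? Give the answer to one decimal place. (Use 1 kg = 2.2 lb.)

Initial rate:
Weight = 16.1 lb ÷ 2.2 lb/kg = 7.318182 kg
Dose = 18 mcg/kg/min × 7.318182 kg = 131.7273 mcg/min
131.7273 mcg/min × 60 min/hr = 7903.636 mcg/hr
Concentration = 624 mg ÷ 159 mL = 3.924528 mg/mL = 3924.528 mcg/mL
Rate = 7903.636 mcg/hr ÷ 3924.528 mcg/mL = 2.013907 mL/hr
Volume infused so far = 2.013907 mL/hr × 19.9 hr = 40.07676 mL
Volume remaining = 159 − 40.07676 = 118.9232 mL
New rate:
Dose = 13.8 mcg/kg/min × 7.318182 kg = 100.9909 mcg/min
100.9909 mcg/min × 60 min/hr = 6059.455 mcg/hr
Rate = 6059.455 mcg/hr ÷ 3924.528 mcg/mL = 1.543996 mL/hr
Time remaining = 118.9232 mL ÷ 1.543996 mL/hr = 77.02304 hr

77.0 hours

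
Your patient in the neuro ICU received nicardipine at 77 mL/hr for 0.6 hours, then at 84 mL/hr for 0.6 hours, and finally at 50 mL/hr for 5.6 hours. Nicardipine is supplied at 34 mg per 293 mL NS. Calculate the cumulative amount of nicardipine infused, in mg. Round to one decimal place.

43.7 mg

Concentration = 34 mg ÷ 293 mL = 0.116041 mg/mL
Stage 1: 77 mL/hr × 0.6 hr = 46.2 mL → 46.2 mL × 0.116041 mg/mL = 5.361092 mg
Stage 2: 84 mL/hr × 0.6 hr = 50.4 mL → 50.4 mL × 0.116041 mg/mL = 5.848464 mg
Stage 3: 50 mL/hr × 5.6 hr = 280 mL → 280 mL × 0.116041 mg/mL = 32.49147 mg
Total = 5.361092 + 5.848464 + 32.49147 = 43.70102 mg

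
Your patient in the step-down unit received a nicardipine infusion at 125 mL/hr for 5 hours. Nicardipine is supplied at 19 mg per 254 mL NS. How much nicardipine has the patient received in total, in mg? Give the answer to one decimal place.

Concentration = 19 mg ÷ 254 mL = 0.07480315 mg/mL
Drug rate = 125 mL/hr × 0.07480315 mg/mL = 9.350394 mg/hr
Total = 9.350394 mg/hr × 5 hr = 46.75197 mg

46.8 mg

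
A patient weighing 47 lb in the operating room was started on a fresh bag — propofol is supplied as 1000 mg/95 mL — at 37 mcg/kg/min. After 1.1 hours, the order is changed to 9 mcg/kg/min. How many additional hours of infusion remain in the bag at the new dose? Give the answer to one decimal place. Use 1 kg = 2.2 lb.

82.2 hours

Initial rate:
Weight = 47 lb ÷ 2.2 lb/kg = 21.36364 kg
Dose = 37 mcg/kg/min × 21.36364 kg = 790.4545 mcg/min
790.4545 mcg/min × 60 min/hr = 47427.27 mcg/hr
Concentration = 1000 mg ÷ 95 mL = 10.52632 mg/mL = 10526.32 mcg/mL
Rate = 47427.27 mcg/hr ÷ 10526.32 mcg/mL = 4.505591 mL/hr
Volume infused so far = 4.505591 mL/hr × 1.1 hr = 4.95615 mL
Volume remaining = 95 − 4.95615 = 90.04385 mL
New rate:
Dose = 9 mcg/kg/min × 21.36364 kg = 192.2727 mcg/min
192.2727 mcg/min × 60 min/hr = 11536.36 mcg/hr
Rate = 11536.36 mcg/hr ÷ 10526.32 mcg/mL = 1.095955 mL/hr
Time remaining = 90.04385 mL ÷ 1.095955 mL/hr = 82.1602 hr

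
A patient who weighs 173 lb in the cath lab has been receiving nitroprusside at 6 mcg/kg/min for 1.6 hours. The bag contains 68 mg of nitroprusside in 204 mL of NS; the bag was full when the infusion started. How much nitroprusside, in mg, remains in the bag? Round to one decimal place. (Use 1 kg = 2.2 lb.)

22.7 mg

Weight = 173 lb ÷ 2.2 lb/kg = 78.63636 kg
Dose = 6 mcg/kg/min × 78.63636 kg = 471.8182 mcg/min
471.8182 mcg/min × 60 min/hr = 28309.09 mcg/hr
Concentration = 68 mg ÷ 204 mL = 0.3333333 mg/mL = 333.3333 mcg/mL
Rate = 28309.09 mcg/hr ÷ 333.3333 mcg/mL = 84.92727 mL/hr
Volume infused = 84.92727 mL/hr × 1.6 hr = 135.8836 mL
Volume remaining = 204 − 135.8836 = 68.11636 mL
Drug remaining = 68.11636 mL × 333.3333 mcg/mL = 22705.45 mcg = 22.70545 mg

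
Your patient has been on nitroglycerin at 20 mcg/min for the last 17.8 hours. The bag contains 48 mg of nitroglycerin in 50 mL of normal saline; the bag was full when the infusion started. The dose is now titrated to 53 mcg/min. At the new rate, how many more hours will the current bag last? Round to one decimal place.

Initial rate:
20 mcg/min × 60 min/hr = 1200 mcg/hr
Concentration = 48 mg ÷ 50 mL = 0.96 mg/mL = 960 mcg/mL
Rate = 1200 mcg/hr ÷ 960 mcg/mL = 1.25 mL/hr
Volume infused so far = 1.25 mL/hr × 17.8 hr = 22.25 mL
Volume remaining = 50 − 22.25 = 27.75 mL
New rate:
53 mcg/min × 60 min/hr = 3180 mcg/hr
Rate = 3180 mcg/hr ÷ 960 mcg/mL = 3.3125 mL/hr
Time remaining = 27.75 mL ÷ 3.3125 mL/hr = 8.377358 hr

8.4 hours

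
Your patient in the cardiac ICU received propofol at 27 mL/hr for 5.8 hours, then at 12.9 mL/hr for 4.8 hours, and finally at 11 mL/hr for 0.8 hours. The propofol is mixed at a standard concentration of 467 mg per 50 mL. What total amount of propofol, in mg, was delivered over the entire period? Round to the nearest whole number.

2123 mg

Concentration = 467 mg ÷ 50 mL = 9.34 mg/mL
Stage 1: 27 mL/hr × 5.8 hr = 156.6 mL → 156.6 mL × 9.34 mg/mL = 1462.644 mg
Stage 2: 12.9 mL/hr × 4.8 hr = 61.92 mL → 61.92 mL × 9.34 mg/mL = 578.3328 mg
Stage 3: 11 mL/hr × 0.8 hr = 8.8 mL → 8.8 mL × 9.34 mg/mL = 82.192 mg
Total = 1462.644 + 578.3328 + 82.192 = 2123.169 mg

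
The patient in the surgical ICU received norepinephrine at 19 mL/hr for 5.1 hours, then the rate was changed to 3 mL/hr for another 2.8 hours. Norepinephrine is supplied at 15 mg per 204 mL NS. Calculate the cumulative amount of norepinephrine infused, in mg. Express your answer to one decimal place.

7.7 mg

Concentration = 15 mg ÷ 204 mL = 0.07352941 mg/mL
Stage 1: 19 mL/hr × 5.1 hr = 96.9 mL → 96.9 mL × 0.07352941 mg/mL = 7.125 mg
Stage 2: 3 mL/hr × 2.8 hr = 8.4 mL → 8.4 mL × 0.07352941 mg/mL = 0.6176471 mg
Total = 7.125 + 0.6176471 = 7.742647 mg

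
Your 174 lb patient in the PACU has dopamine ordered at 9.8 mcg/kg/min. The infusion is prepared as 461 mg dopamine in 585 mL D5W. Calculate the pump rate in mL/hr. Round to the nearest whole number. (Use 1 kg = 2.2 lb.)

Weight = 174 lb ÷ 2.2 lb/kg = 79.09091 kg
Dose = 9.8 mcg/kg/min × 79.09091 kg = 775.0909 mcg/min
775.0909 mcg/min × 60 min/hr = 46505.45 mcg/hr
Concentration = 461 mg ÷ 585 mL = 0.7880342 mg/mL = 788.0342 mcg/mL
Rate = 46505.45 mcg/hr ÷ 788.0342 mcg/mL = 59.01451 mL/hr

59 mL/hr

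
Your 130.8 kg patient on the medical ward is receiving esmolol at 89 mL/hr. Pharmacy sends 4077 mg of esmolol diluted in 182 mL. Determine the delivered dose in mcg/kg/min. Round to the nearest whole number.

254 mcg/kg/min

Concentration = 4077 mg ÷ 182 mL = 22.4011 mg/mL = 22401.1 mcg/mL
Drug rate = 89 mL/hr × 22401.1 mcg/mL = 1993698 mcg/hr
1993698 mcg/hr ÷ 60 min/hr = 33228.3 mcg/min
33228.3 mcg/min ÷ 130.8 kg = 254.039 mcg/kg/min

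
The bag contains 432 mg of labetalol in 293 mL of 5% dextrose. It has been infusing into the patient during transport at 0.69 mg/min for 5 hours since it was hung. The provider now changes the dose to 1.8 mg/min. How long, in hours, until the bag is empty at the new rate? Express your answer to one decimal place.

2.1 hours

Initial rate:
0.69 mg/min × 60 min/hr = 41.4 mg/hr
Concentration = 432 mg ÷ 293 mL = 1.474403 mg/mL
Rate = 41.4 mg/hr ÷ 1.474403 mg/mL = 28.07917 mL/hr
Volume infused so far = 28.07917 mL/hr × 5 hr = 140.3958 mL
Volume remaining = 293 − 140.3958 = 152.6042 mL
New rate:
1.8 mg/min × 60 min/hr = 108 mg/hr
Rate = 108 mg/hr ÷ 1.474403 mg/mL = 73.25 mL/hr
Time remaining = 152.6042 mL ÷ 73.25 mL/hr = 2.083333 hr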